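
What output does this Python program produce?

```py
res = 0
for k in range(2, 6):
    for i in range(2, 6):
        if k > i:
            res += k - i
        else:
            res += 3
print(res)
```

40

k=2,i=2: not 2>2, res = 0+3 = 3
k=2,i=3: not 2>3, res = 3+3 = 6
k=2,i=4: not 2>4, res = 6+3 = 9
k=2,i=5: not 2>5, res = 9+3 = 12
k=3,i=2: 3>2, res = 12+1 = 13
k=3,i=3: not 3>3, res = 13+3 = 16
k=3,i=4: not 3>4, res = 16+3 = 19
k=3,i=5: not 3>5, res = 19+3 = 22
k=4,i=2: 4>2, res = 22+2 = 24
k=4,i=3: 4>3, res = 24+1 = 25
k=4,i=4: not 4>4, res = 25+3 = 28
k=4,i=5: not 4>5, res = 28+3 = 31
k=5,i=2: 5>2, res = 31+3 = 34
k=5,i=3: 5>3, res = 34+2 = 36
k=5,i=4: 5>4, res = 36+1 = 37
k=5,i=5: not 5>5, res = 37+3 = 40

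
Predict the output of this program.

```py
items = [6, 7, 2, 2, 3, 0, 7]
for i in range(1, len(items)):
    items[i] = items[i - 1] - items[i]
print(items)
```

[6, -1, -3, -5, -8, -8, -15]

i=1: items[1] = 6-7 = -1 → [6, -1, 2, 2, 3, 0, 7]
i=2: items[2] = (-1)-2 = -3 → [6, -1, -3, 2, 3, 0, 7]
i=3: items[3] = (-3)-2 = -5 → [6, -1, -3, -5, 3, 0, 7]
i=4: items[4] = (-5)-3 = -8 → [6, -1, -3, -5, -8, 0, 7]
i=5: items[5] = (-8)-0 = -8 → [6, -1, -3, -5, -8, -8, 7]
i=6: items[6] = (-8)-7 = -15 → [6, -1, -3, -5, -8, -8, -15]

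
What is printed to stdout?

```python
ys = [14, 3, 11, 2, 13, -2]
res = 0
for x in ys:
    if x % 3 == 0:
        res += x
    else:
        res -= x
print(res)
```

-35

x=14: not %3==0, res = 0-14 = -14
x=3: %3==0, res = (-14)+3 = -11
x=11: not %3==0, res = (-11)-11 = -22
x=2: not %3==0, res = (-22)-2 = -24
x=13: not %3==0, res = (-24)-13 = -37
x=-2: not %3==0, res = (-37)-(-2) = -35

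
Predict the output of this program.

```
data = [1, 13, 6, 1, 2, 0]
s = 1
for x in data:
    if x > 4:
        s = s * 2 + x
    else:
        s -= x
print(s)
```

29

x=1: not >4, s = 1-1 = 0
x=13: >4, s = 0*2+13 = 13
x=6: >4, s = 13*2+6 = 32
x=1: not >4, s = 32-1 = 31
x=2: not >4, s = 31-2 = 29
x=0: not >4, s = 29-0 = 29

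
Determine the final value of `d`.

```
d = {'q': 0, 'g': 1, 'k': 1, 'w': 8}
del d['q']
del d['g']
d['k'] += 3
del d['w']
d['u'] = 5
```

{'k': 4, 'u': 5}

del 'q' → {'g': 1, 'k': 1, 'w': 8}
del 'g' → {'k': 1, 'w': 8}
d['k'] = 1+3 = 4 → {'k': 4, 'w': 8}
del 'w' → {'k': 4}
d['u'] = 5 → {'k': 4, 'u': 5}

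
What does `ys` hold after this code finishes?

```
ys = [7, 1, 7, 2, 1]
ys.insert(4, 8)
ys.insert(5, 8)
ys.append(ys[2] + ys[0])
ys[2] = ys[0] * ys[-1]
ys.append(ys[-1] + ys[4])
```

[7, 1, 98, 2, 8, 8, 1, 14, 22]

insert 8 at 4 → [7, 1, 7, 2, 8, 1]
insert 8 at 5 → [7, 1, 7, 2, 8, 8, 1]
append ys[2]+ys[0] = 7+7 = 14 → [7, 1, 7, 2, 8, 8, 1, 14]
ys[2] = ys[0]*ys[-1] = 7*14 = 98 → [7, 1, 98, 2, 8, 8, 1, 14]
append ys[-1]+ys[4] = 14+8 = 22 → [7, 1, 98, 2, 8, 8, 1, 14, 22]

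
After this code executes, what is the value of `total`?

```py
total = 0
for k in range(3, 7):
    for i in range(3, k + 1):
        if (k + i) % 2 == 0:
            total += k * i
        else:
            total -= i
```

k=3,i=3: even sum, total = 0+9 = 9
k=4,i=3: odd sum, total = 9-3 = 6
k=4,i=4: even sum, total = 6+16 = 22
k=5,i=3: even sum, total = 22+15 = 37
k=5,i=4: odd sum, total = 37-4 = 33
k=5,i=5: even sum, total = 33+25 = 58
k=6,i=3: odd sum, total = 58-3 = 55
k=6,i=4: even sum, total = 55+24 = 79
k=6,i=5: odd sum, total = 79-5 = 74
k=6,i=6: even sum, total = 74+36 = 110

110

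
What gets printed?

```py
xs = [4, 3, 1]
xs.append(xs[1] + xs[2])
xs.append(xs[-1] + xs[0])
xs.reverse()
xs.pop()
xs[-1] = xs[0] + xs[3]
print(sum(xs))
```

24

append xs[1]+xs[2] = 3+1 = 4 → [4, 3, 1, 4]
append xs[-1]+xs[0] = 4+4 = 8 → [4, 3, 1, 4, 8]
reverse → [8, 4, 1, 3, 4]
pop() removes 4 → [8, 4, 1, 3]
xs[-1] = xs[0]+xs[3] = 8+3 = 11 → [8, 4, 1, 11]
sum = 24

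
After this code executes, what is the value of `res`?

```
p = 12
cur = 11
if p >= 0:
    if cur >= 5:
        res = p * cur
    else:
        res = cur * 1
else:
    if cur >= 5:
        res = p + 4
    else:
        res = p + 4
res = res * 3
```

396

p=12, cur=11
p >= 0 is True; cur >= 5 is True
→ res = p * cur = 132
res = 132*3 = 396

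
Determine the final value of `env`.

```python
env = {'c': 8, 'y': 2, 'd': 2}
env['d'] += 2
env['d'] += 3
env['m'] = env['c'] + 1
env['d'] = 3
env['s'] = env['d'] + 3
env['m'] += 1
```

env['d'] = 2+2 = 4 → {'c': 8, 'y': 2, 'd': 4}
env['d'] = 4+3 = 7 → {'c': 8, 'y': 2, 'd': 7}
env['m'] = env['c']+1 = 9 → {'c': 8, 'y': 2, 'd': 7, 'm': 9}
env['d'] = 3 → {'c': 8, 'y': 2, 'd': 3, 'm': 9}
env['s'] = env['d']+3 = 6 → {'c': 8, 'y': 2, 'd': 3, 'm': 9, 's': 6}
env['m'] = 9+1 = 10 → {'c': 8, 'y': 2, 'd': 3, 'm': 10, 's': 6}

{'c': 8, 'y': 2, 'd': 3, 'm': 10, 's': 6}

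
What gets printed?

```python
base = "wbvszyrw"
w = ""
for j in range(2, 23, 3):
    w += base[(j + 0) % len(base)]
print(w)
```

vywsrbz

j=2: add base[2]='v' → 'v'
j=5: add base[5]='y' → 'vy'
j=8: add base[0]='w' → 'vyw'
j=11: add base[3]='s' → 'vyws'
j=14: add base[6]='r' → 'vywsr'
j=17: add base[1]='b' → 'vywsrb'
j=20: add base[4]='z' → 'vywsrbz'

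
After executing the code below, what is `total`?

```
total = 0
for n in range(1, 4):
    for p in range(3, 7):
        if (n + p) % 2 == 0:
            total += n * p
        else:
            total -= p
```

24

n=1,p=3: even sum, total = 0+3 = 3
n=1,p=4: odd sum, total = 3-4 = -1
n=1,p=5: even sum, total = (-1)+5 = 4
n=1,p=6: odd sum, total = 4-6 = -2
n=2,p=3: odd sum, total = (-2)-3 = -5
n=2,p=4: even sum, total = (-5)+8 = 3
n=2,p=5: odd sum, total = 3-5 = -2
n=2,p=6: even sum, total = (-2)+12 = 10
n=3,p=3: even sum, total = 10+9 = 19
n=3,p=4: odd sum, total = 19-4 = 15
n=3,p=5: even sum, total = 15+15 = 30
n=3,p=6: odd sum, total = 30-6 = 24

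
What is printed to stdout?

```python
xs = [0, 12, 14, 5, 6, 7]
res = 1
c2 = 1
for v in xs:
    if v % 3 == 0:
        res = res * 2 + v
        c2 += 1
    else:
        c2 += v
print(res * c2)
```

v=0: %3==0, res = 1*2+0 = 2; c2=2
v=12: %3==0, res = 2*2+12 = 16; c2=3
v=14: not %3==0; c2=17
v=5: not %3==0; c2=22
v=6: %3==0, res = 16*2+6 = 38; c2=23
v=7: not %3==0; c2=30
res*c2 = 38*30 = 1140

1140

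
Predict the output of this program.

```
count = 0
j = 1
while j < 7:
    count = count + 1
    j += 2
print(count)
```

j=1: count = 0+1 = 1
j=3: count = 1+1 = 2
j=5: count = 2+1 = 3

3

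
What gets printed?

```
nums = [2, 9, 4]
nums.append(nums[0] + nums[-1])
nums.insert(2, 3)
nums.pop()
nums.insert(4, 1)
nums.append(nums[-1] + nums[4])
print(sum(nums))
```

21

append nums[0]+nums[-1] = 2+4 = 6 → [2, 9, 4, 6]
insert 3 at 2 → [2, 9, 3, 4, 6]
pop() removes 6 → [2, 9, 3, 4]
insert 1 at 4 → [2, 9, 3, 4, 1]
append nums[-1]+nums[4] = 1+1 = 2 → [2, 9, 3, 4, 1, 2]
sum = 21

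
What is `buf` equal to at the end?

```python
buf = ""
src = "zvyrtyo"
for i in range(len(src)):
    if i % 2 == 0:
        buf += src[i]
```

'zyto'

i=0: add 'z' → 'z'
i=1: skip
i=2: add 'y' → 'zy'
i=3: skip
i=4: add 't' → 'zyt'
i=5: skip
i=6: add 'o' → 'zyto'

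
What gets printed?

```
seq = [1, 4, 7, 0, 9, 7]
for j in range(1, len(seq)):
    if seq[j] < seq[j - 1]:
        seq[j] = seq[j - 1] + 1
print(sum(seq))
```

j=1: 4>=1, unchanged → [1, 4, 7, 0, 9, 7]
j=2: 7>=4, unchanged → [1, 4, 7, 0, 9, 7]
j=3: 0<7, seq[3] = 7+1 = 8 → [1, 4, 7, 8, 9, 7]
j=4: 9>=8, unchanged → [1, 4, 7, 8, 9, 7]
j=5: 7<9, seq[5] = 9+1 = 10 → [1, 4, 7, 8, 9, 10]
sum = 39

39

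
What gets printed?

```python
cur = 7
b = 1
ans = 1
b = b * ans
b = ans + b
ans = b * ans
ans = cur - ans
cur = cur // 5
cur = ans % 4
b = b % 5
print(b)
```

2

b = 1*1 = 1
b = 1+1 = 2
ans = 2*1 = 2
ans = 7-2 = 5
cur = 7//5 = 1
cur = 5%4 = 1
b = 2%5 = 2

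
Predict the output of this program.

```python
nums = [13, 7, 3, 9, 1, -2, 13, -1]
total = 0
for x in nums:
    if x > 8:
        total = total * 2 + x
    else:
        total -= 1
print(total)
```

70

x=13: >8, total = 0*2+13 = 13
x=7: not >8, total = 13-1 = 12
x=3: not >8, total = 12-1 = 11
x=9: >8, total = 11*2+9 = 31
x=1: not >8, total = 31-1 = 30
x=-2: not >8, total = 30-1 = 29
x=13: >8, total = 29*2+13 = 71
x=-1: not >8, total = 71-1 = 70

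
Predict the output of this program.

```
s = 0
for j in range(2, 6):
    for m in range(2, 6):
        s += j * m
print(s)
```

j=2,m=2: s = 0+4 = 4
j=2,m=3: s = 4+6 = 10
j=2,m=4: s = 10+8 = 18
j=2,m=5: s = 18+10 = 28
j=3,m=2: s = 28+6 = 34
j=3,m=3: s = 34+9 = 43
j=3,m=4: s = 43+12 = 55
j=3,m=5: s = 55+15 = 70
j=4,m=2: s = 70+8 = 78
j=4,m=3: s = 78+12 = 90
j=4,m=4: s = 90+16 = 106
j=4,m=5: s = 106+20 = 126
j=5,m=2: s = 126+10 = 136
j=5,m=3: s = 136+15 = 151
j=5,m=4: s = 151+20 = 171
j=5,m=5: s = 171+25 = 196

196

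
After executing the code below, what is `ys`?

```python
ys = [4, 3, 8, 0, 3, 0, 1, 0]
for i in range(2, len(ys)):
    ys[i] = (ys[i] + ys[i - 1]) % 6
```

[4, 3, 5, 5, 2, 2, 3, 3]

i=2: ys[2] = (8+3)%6 = 5 → [4, 3, 5, 0, 3, 0, 1, 0]
i=3: ys[3] = (0+5)%6 = 5 → [4, 3, 5, 5, 3, 0, 1, 0]
i=4: ys[4] = (3+5)%6 = 2 → [4, 3, 5, 5, 2, 0, 1, 0]
i=5: ys[5] = (0+2)%6 = 2 → [4, 3, 5, 5, 2, 2, 1, 0]
i=6: ys[6] = (1+2)%6 = 3 → [4, 3, 5, 5, 2, 2, 3, 0]
i=7: ys[7] = (0+3)%6 = 3 → [4, 3, 5, 5, 2, 2, 3, 3]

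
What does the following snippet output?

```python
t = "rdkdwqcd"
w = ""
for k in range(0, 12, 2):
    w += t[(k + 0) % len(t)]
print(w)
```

rkwcrk

k=0: add t[0]='r' → 'r'
k=2: add t[2]='k' → 'rk'
k=4: add t[4]='w' → 'rkw'
k=6: add t[6]='c' → 'rkwc'
k=8: add t[0]='r' → 'rkwcr'
k=10: add t[2]='k' → 'rkwcrk'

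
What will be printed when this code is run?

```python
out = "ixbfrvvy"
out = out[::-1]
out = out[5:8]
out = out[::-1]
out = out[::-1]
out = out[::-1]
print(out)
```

reverse → 'yvvrfbxi'
slice [5:8] → 'bxi'
reverse → 'ixb'
reverse → 'bxi'
reverse → 'ixb'

ixb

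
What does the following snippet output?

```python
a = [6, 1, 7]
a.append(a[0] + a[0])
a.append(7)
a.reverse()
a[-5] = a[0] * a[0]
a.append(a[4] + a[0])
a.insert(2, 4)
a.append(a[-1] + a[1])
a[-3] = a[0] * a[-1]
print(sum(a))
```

3478

append a[0]+a[0] = 6+6 = 12 → [6, 1, 7, 12]
append 7 → [6, 1, 7, 12, 7]
reverse → [7, 12, 7, 1, 6]
a[-5] = a[0]*a[0] = 7*7 = 49 → [49, 12, 7, 1, 6]
append a[4]+a[0] = 6+49 = 55 → [49, 12, 7, 1, 6, 55]
insert 4 at 2 → [49, 12, 4, 7, 1, 6, 55]
append a[-1]+a[1] = 55+12 = 67 → [49, 12, 4, 7, 1, 6, 55, 67]
a[-3] = a[0]*a[-1] = 49*67 = 3283 → [49, 12, 4, 7, 1, 3283, 55, 67]
sum = 3478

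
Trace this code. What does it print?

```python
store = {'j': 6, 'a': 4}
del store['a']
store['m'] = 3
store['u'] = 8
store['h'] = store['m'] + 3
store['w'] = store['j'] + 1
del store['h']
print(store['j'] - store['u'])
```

-2

del 'a' → {'j': 6}
store['m'] = 3 → {'j': 6, 'm': 3}
store['u'] = 8 → {'j': 6, 'm': 3, 'u': 8}
store['h'] = store['m']+3 = 6 → {'j': 6, 'm': 3, 'u': 8, 'h': 6}
store['w'] = store['j']+1 = 7 → {'j': 6, 'm': 3, 'u': 8, 'h': 6, 'w': 7}
del 'h' → {'j': 6, 'm': 3, 'u': 8, 'w': 7}
store['j']-store['u'] = 6-8 = -2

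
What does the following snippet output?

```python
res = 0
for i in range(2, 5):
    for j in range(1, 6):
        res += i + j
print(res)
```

90

i=2,j=1: res = 0+3 = 3
i=2,j=2: res = 3+4 = 7
i=2,j=3: res = 7+5 = 12
i=2,j=4: res = 12+6 = 18
i=2,j=5: res = 18+7 = 25
i=3,j=1: res = 25+4 = 29
i=3,j=2: res = 29+5 = 34
i=3,j=3: res = 34+6 = 40
i=3,j=4: res = 40+7 = 47
i=3,j=5: res = 47+8 = 55
i=4,j=1: res = 55+5 = 60
i=4,j=2: res = 60+6 = 66
i=4,j=3: res = 66+7 = 73
i=4,j=4: res = 73+8 = 81
i=4,j=5: res = 81+9 = 90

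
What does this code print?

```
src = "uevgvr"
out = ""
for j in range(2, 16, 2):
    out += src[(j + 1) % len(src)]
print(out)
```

gregreg

j=2: add src[3]='g' → 'g'
j=4: add src[5]='r' → 'gr'
j=6: add src[1]='e' → 'gre'
j=8: add src[3]='g' → 'greg'
j=10: add src[5]='r' → 'gregr'
j=12: add src[1]='e' → 'gregre'
j=14: add src[3]='g' → 'gregreg'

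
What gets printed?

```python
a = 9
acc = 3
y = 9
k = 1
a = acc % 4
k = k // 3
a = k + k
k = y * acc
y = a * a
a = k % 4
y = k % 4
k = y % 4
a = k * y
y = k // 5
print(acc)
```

3

a = 3%4 = 3
k = 1//3 = 0
a = 0+0 = 0
k = 9*3 = 27
y = 0*0 = 0
a = 27%4 = 3
y = 27%4 = 3
k = 3%4 = 3
a = 3*3 = 9
y = 3//5 = 0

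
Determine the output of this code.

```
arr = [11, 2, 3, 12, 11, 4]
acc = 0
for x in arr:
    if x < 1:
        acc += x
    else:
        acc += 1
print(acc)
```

x=11: not <1, acc = 0+1 = 1
x=2: not <1, acc = 1+1 = 2
x=3: not <1, acc = 2+1 = 3
x=12: not <1, acc = 3+1 = 4
x=11: not <1, acc = 4+1 = 5
x=4: not <1, acc = 5+1 = 6

6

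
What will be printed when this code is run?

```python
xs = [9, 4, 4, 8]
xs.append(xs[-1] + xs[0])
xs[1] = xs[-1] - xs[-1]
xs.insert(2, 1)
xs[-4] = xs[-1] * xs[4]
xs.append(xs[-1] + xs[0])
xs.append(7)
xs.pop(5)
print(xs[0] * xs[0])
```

append xs[-1]+xs[0] = 8+9 = 17 → [9, 4, 4, 8, 17]
xs[1] = xs[-1]-xs[-1] = 17-17 = 0 → [9, 0, 4, 8, 17]
insert 1 at 2 → [9, 0, 1, 4, 8, 17]
xs[-4] = xs[-1]*xs[4] = 17*8 = 136 → [9, 0, 136, 4, 8, 17]
append xs[-1]+xs[0] = 17+9 = 26 → [9, 0, 136, 4, 8, 17, 26]
append 7 → [9, 0, 136, 4, 8, 17, 26, 7]
pop(5) removes 17 → [9, 0, 136, 4, 8, 26, 7]
xs[0]*xs[0] = 9*9 = 81

81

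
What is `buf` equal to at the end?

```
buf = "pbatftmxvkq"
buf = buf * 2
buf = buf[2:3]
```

repeat ×2 → 'pbatftmxvkqpbatftmxvkq'
slice [2:3] → 'a'

'a'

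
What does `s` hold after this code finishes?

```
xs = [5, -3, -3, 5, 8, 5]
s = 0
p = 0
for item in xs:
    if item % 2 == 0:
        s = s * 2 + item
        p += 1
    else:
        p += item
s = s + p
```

item=5: not even; p=5
item=-3: not even; p=2
item=-3: not even; p=-1
item=5: not even; p=4
item=8: even, s = 0*2+8 = 8; p=5
item=5: not even; p=10
s+p = 8+10 = 18

18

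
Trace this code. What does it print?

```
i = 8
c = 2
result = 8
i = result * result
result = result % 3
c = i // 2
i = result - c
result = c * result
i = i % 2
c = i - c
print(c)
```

-32

i = 8*8 = 64
result = 8%3 = 2
c = 64//2 = 32
i = 2-32 = -30
result = 32*2 = 64
i = (-30)%2 = 0
c = 0-32 = -32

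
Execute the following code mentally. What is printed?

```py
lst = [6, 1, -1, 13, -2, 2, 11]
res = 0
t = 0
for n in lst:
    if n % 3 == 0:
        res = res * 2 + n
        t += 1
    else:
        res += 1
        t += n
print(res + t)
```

37

n=6: %3==0, res = 0*2+6 = 6; t=1
n=1: not %3==0, res = 6+1 = 7; t=2
n=-1: not %3==0, res = 7+1 = 8; t=1
n=13: not %3==0, res = 8+1 = 9; t=14
n=-2: not %3==0, res = 9+1 = 10; t=12
n=2: not %3==0, res = 10+1 = 11; t=14
n=11: not %3==0, res = 11+1 = 12; t=25
res+t = 12+25 = 37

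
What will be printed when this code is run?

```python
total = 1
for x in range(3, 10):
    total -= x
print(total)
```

x=3: total = 1-3 = -2
x=4: total = (-2)-4 = -6
x=5: total = (-6)-5 = -11
x=6: total = (-11)-6 = -17
x=7: total = (-17)-7 = -24
x=8: total = (-24)-8 = -32
x=9: total = (-32)-9 = -41

-41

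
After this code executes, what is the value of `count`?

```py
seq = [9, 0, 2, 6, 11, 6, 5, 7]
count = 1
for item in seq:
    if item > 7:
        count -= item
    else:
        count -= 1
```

item=9: >7, count = 1-9 = -8
item=0: not >7, count = (-8)-1 = -9
item=2: not >7, count = (-9)-1 = -10
item=6: not >7, count = (-10)-1 = -11
item=11: >7, count = (-11)-11 = -22
item=6: not >7, count = (-22)-1 = -23
item=5: not >7, count = (-23)-1 = -24
item=7: not >7, count = (-24)-1 = -25

-25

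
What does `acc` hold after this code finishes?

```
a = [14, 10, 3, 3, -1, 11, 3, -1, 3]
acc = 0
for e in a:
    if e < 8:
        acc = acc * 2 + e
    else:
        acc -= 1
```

13

e=14: not <8, acc = 0-1 = -1
e=10: not <8, acc = (-1)-1 = -2
e=3: <8, acc = (-2)*2+3 = -1
e=3: <8, acc = (-1)*2+3 = 1
e=-1: <8, acc = 1*2+(-1) = 1
e=11: not <8, acc = 1-1 = 0
e=3: <8, acc = 0*2+3 = 3
e=-1: <8, acc = 3*2+(-1) = 5
e=3: <8, acc = 5*2+3 = 13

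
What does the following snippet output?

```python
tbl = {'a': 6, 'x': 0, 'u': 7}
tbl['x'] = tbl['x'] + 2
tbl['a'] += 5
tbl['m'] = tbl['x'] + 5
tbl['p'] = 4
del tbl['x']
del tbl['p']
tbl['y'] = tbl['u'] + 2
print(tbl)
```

{'a': 11, 'u': 7, 'm': 7, 'y': 9}

tbl['x'] = tbl['x']+2 = 2 → {'a': 6, 'x': 2, 'u': 7}
tbl['a'] = 6+5 = 11 → {'a': 11, 'x': 2, 'u': 7}
tbl['m'] = tbl['x']+5 = 7 → {'a': 11, 'x': 2, 'u': 7, 'm': 7}
tbl['p'] = 4 → {'a': 11, 'x': 2, 'u': 7, 'm': 7, 'p': 4}
del 'x' → {'a': 11, 'u': 7, 'm': 7, 'p': 4}
del 'p' → {'a': 11, 'u': 7, 'm': 7}
tbl['y'] = tbl['u']+2 = 9 → {'a': 11, 'u': 7, 'm': 7, 'y': 9}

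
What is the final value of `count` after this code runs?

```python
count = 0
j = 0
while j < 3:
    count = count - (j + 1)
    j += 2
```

j=0: count = 0-1 = -1
j=2: count = (-1)-3 = -4

-4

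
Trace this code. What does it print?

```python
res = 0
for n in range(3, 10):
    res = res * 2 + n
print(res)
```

n=3: res = 0*2+3 = 3
n=4: res = 3*2+4 = 10
n=5: res = 10*2+5 = 25
n=6: res = 25*2+6 = 56
n=7: res = 56*2+7 = 119
n=8: res = 119*2+8 = 246
n=9: res = 246*2+9 = 501

501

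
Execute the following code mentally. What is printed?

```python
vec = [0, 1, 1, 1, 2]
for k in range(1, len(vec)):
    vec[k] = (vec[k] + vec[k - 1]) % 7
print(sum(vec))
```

k=1: vec[1] = (1+0)%7 = 1 → [0, 1, 1, 1, 2]
k=2: vec[2] = (1+1)%7 = 2 → [0, 1, 2, 1, 2]
k=3: vec[3] = (1+2)%7 = 3 → [0, 1, 2, 3, 2]
k=4: vec[4] = (2+3)%7 = 5 → [0, 1, 2, 3, 5]
sum = 11

11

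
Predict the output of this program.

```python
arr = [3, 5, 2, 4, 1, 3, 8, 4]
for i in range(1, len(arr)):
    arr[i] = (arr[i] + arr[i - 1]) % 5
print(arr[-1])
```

i=1: arr[1] = (5+3)%5 = 3 → [3, 3, 2, 4, 1, 3, 8, 4]
i=2: arr[2] = (2+3)%5 = 0 → [3, 3, 0, 4, 1, 3, 8, 4]
i=3: arr[3] = (4+0)%5 = 4 → [3, 3, 0, 4, 1, 3, 8, 4]
i=4: arr[4] = (1+4)%5 = 0 → [3, 3, 0, 4, 0, 3, 8, 4]
i=5: arr[5] = (3+0)%5 = 3 → [3, 3, 0, 4, 0, 3, 8, 4]
i=6: arr[6] = (8+3)%5 = 1 → [3, 3, 0, 4, 0, 3, 1, 4]
i=7: arr[7] = (4+1)%5 = 0 → [3, 3, 0, 4, 0, 3, 1, 0]

0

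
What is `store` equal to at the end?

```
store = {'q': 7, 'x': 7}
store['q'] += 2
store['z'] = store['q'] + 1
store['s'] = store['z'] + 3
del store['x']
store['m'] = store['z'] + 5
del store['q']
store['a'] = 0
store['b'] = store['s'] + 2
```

{'z': 10, 's': 13, 'm': 15, 'a': 0, 'b': 15}

store['q'] = 7+2 = 9 → {'q': 9, 'x': 7}
store['z'] = store['q']+1 = 10 → {'q': 9, 'x': 7, 'z': 10}
store['s'] = store['z']+3 = 13 → {'q': 9, 'x': 7, 'z': 10, 's': 13}
del 'x' → {'q': 9, 'z': 10, 's': 13}
store['m'] = store['z']+5 = 15 → {'q': 9, 'z': 10, 's': 13, 'm': 15}
del 'q' → {'z': 10, 's': 13, 'm': 15}
store['a'] = 0 → {'z': 10, 's': 13, 'm': 15, 'a': 0}
store['b'] = store['s']+2 = 15 → {'z': 10, 's': 13, 'm': 15, 'a': 0, 'b': 15}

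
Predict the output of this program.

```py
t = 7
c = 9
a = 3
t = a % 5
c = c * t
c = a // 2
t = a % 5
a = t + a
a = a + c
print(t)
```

t = 3%5 = 3
c = 9*3 = 27
c = 3//2 = 1
t = 3%5 = 3
a = 3+3 = 6
a = 6+1 = 7

3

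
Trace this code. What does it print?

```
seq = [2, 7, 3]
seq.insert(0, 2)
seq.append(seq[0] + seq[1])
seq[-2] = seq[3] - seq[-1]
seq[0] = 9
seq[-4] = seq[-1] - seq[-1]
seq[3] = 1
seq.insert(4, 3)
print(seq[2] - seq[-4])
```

0

insert 2 at 0 → [2, 2, 7, 3]
append seq[0]+seq[1] = 2+2 = 4 → [2, 2, 7, 3, 4]
seq[-2] = seq[3]-seq[-1] = 3-4 = -1 → [2, 2, 7, -1, 4]
seq[0] = 9 → [9, 2, 7, -1, 4]
seq[-4] = seq[-1]-seq[-1] = 4-4 = 0 → [9, 0, 7, -1, 4]
seq[3] = 1 → [9, 0, 7, 1, 4]
insert 3 at 4 → [9, 0, 7, 1, 3, 4]
seq[2]-seq[-4] = 7-7 = 0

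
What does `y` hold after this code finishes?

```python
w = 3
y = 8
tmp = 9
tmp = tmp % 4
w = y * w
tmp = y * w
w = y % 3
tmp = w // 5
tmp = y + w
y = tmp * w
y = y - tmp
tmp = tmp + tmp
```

tmp = 9%4 = 1
w = 8*3 = 24
tmp = 8*24 = 192
w = 8%3 = 2
tmp = 2//5 = 0
tmp = 8+2 = 10
y = 10*2 = 20
y = 20-10 = 10
tmp = 10+10 = 20

10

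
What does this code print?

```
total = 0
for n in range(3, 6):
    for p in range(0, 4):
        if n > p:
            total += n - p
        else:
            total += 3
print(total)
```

33

n=3,p=0: 3>0, total = 0+3 = 3
n=3,p=1: 3>1, total = 3+2 = 5
n=3,p=2: 3>2, total = 5+1 = 6
n=3,p=3: not 3>3, total = 6+3 = 9
n=4,p=0: 4>0, total = 9+4 = 13
n=4,p=1: 4>1, total = 13+3 = 16
n=4,p=2: 4>2, total = 16+2 = 18
n=4,p=3: 4>3, total = 18+1 = 19
n=5,p=0: 5>0, total = 19+5 = 24
n=5,p=1: 5>1, total = 24+4 = 28
n=5,p=2: 5>2, total = 28+3 = 31
n=5,p=3: 5>3, total = 31+2 = 33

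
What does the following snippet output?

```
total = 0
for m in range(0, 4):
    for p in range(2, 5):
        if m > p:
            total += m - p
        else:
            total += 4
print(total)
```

m=0,p=2: not 0>2, total = 0+4 = 4
m=0,p=3: not 0>3, total = 4+4 = 8
m=0,p=4: not 0>4, total = 8+4 = 12
m=1,p=2: not 1>2, total = 12+4 = 16
m=1,p=3: not 1>3, total = 16+4 = 20
m=1,p=4: not 1>4, total = 20+4 = 24
m=2,p=2: not 2>2, total = 24+4 = 28
m=2,p=3: not 2>3, total = 28+4 = 32
m=2,p=4: not 2>4, total = 32+4 = 36
m=3,p=2: 3>2, total = 36+1 = 37
m=3,p=3: not 3>3, total = 37+4 = 41
m=3,p=4: not 3>4, total = 41+4 = 45

45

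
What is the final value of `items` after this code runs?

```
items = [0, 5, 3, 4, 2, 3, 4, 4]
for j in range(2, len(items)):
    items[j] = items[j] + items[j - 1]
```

[0, 5, 8, 12, 14, 17, 21, 25]

j=2: items[2] = 3+5 = 8 → [0, 5, 8, 4, 2, 3, 4, 4]
j=3: items[3] = 4+8 = 12 → [0, 5, 8, 12, 2, 3, 4, 4]
j=4: items[4] = 2+12 = 14 → [0, 5, 8, 12, 14, 3, 4, 4]
j=5: items[5] = 3+14 = 17 → [0, 5, 8, 12, 14, 17, 4, 4]
j=6: items[6] = 4+17 = 21 → [0, 5, 8, 12, 14, 17, 21, 4]
j=7: items[7] = 4+21 = 25 → [0, 5, 8, 12, 14, 17, 21, 25]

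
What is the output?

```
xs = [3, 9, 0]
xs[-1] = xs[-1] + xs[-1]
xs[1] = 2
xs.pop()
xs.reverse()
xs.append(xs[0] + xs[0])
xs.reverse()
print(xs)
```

[4, 3, 2]

xs[-1] = xs[-1]+xs[-1] = 0+0 = 0 → [3, 9, 0]
xs[1] = 2 → [3, 2, 0]
pop() removes 0 → [3, 2]
reverse → [2, 3]
append xs[0]+xs[0] = 2+2 = 4 → [2, 3, 4]
reverse → [4, 3, 2]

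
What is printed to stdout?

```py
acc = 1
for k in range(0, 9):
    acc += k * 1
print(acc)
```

37

k=0: acc = 1+0*1 = 1
k=1: acc = 1+1*1 = 2
k=2: acc = 2+2*1 = 4
k=3: acc = 4+3*1 = 7
k=4: acc = 7+4*1 = 11
k=5: acc = 11+5*1 = 16
k=6: acc = 16+6*1 = 22
k=7: acc = 22+7*1 = 29
k=8: acc = 29+8*1 = 37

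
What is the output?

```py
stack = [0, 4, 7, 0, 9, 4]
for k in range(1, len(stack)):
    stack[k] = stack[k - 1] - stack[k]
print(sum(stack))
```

-70

k=1: stack[1] = 0-4 = -4 → [0, -4, 7, 0, 9, 4]
k=2: stack[2] = (-4)-7 = -11 → [0, -4, -11, 0, 9, 4]
k=3: stack[3] = (-11)-0 = -11 → [0, -4, -11, -11, 9, 4]
k=4: stack[4] = (-11)-9 = -20 → [0, -4, -11, -11, -20, 4]
k=5: stack[5] = (-20)-4 = -24 → [0, -4, -11, -11, -20, -24]
sum = -70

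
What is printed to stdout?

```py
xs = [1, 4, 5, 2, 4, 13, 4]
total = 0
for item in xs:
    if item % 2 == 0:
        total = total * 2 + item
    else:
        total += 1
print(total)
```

78

item=1: not even, total = 0+1 = 1
item=4: even, total = 1*2+4 = 6
item=5: not even, total = 6+1 = 7
item=2: even, total = 7*2+2 = 16
item=4: even, total = 16*2+4 = 36
item=13: not even, total = 36+1 = 37
item=4: even, total = 37*2+4 = 78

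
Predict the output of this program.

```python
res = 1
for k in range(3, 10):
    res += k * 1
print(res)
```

k=3: res = 1+3*1 = 4
k=4: res = 4+4*1 = 8
k=5: res = 8+5*1 = 13
k=6: res = 13+6*1 = 19
k=7: res = 19+7*1 = 26
k=8: res = 26+8*1 = 34
k=9: res = 34+9*1 = 43

43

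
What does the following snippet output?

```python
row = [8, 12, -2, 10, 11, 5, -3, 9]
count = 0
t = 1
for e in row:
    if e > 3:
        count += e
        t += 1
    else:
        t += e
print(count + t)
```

57

e=8: >3, count = 0+8 = 8; t=2
e=12: >3, count = 8+12 = 20; t=3
e=-2: not >3; t=1
e=10: >3, count = 20+10 = 30; t=2
e=11: >3, count = 30+11 = 41; t=3
e=5: >3, count = 41+5 = 46; t=4
e=-3: not >3; t=1
e=9: >3, count = 46+9 = 55; t=2
count+t = 55+2 = 57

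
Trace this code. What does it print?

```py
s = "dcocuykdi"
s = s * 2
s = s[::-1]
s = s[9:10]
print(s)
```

i

repeat ×2 → 'dcocuykdidcocuykdi'
reverse → 'idkyucocdidkyucocd'
slice [9:10] → 'i'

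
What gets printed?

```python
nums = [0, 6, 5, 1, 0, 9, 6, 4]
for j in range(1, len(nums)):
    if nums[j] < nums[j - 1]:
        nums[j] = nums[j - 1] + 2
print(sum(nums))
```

84

j=1: 6>=0, unchanged → [0, 6, 5, 1, 0, 9, 6, 4]
j=2: 5<6, nums[2] = 6+2 = 8 → [0, 6, 8, 1, 0, 9, 6, 4]
j=3: 1<8, nums[3] = 8+2 = 10 → [0, 6, 8, 10, 0, 9, 6, 4]
j=4: 0<10, nums[4] = 10+2 = 12 → [0, 6, 8, 10, 12, 9, 6, 4]
j=5: 9<12, nums[5] = 12+2 = 14 → [0, 6, 8, 10, 12, 14, 6, 4]
j=6: 6<14, nums[6] = 14+2 = 16 → [0, 6, 8, 10, 12, 14, 16, 4]
j=7: 4<16, nums[7] = 16+2 = 18 → [0, 6, 8, 10, 12, 14, 16, 18]
sum = 84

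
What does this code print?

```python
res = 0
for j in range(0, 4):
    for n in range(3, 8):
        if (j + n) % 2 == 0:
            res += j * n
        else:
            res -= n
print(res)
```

j=0,n=3: odd sum, res = 0-3 = -3
j=0,n=4: even sum, res = (-3)+0 = -3
j=0,n=5: odd sum, res = (-3)-5 = -8
j=0,n=6: even sum, res = (-8)+0 = -8
j=0,n=7: odd sum, res = (-8)-7 = -15
j=1,n=3: even sum, res = (-15)+3 = -12
j=1,n=4: odd sum, res = (-12)-4 = -16
j=1,n=5: even sum, res = (-16)+5 = -11
j=1,n=6: odd sum, res = (-11)-6 = -17
j=1,n=7: even sum, res = (-17)+7 = -10
j=2,n=3: odd sum, res = (-10)-3 = -13
j=2,n=4: even sum, res = (-13)+8 = -5
j=2,n=5: odd sum, res = (-5)-5 = -10
j=2,n=6: even sum, res = (-10)+12 = 2
j=2,n=7: odd sum, res = 2-7 = -5
j=3,n=3: even sum, res = (-5)+9 = 4
j=3,n=4: odd sum, res = 4-4 = 0
j=3,n=5: even sum, res = 0+15 = 15
j=3,n=6: odd sum, res = 15-6 = 9
j=3,n=7: even sum, res = 9+21 = 30

30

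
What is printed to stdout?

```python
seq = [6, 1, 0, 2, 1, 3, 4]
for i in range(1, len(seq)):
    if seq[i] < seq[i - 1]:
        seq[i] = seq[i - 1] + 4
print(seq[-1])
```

30

i=1: 1<6, seq[1] = 6+4 = 10 → [6, 10, 0, 2, 1, 3, 4]
i=2: 0<10, seq[2] = 10+4 = 14 → [6, 10, 14, 2, 1, 3, 4]
i=3: 2<14, seq[3] = 14+4 = 18 → [6, 10, 14, 18, 1, 3, 4]
i=4: 1<18, seq[4] = 18+4 = 22 → [6, 10, 14, 18, 22, 3, 4]
i=5: 3<22, seq[5] = 22+4 = 26 → [6, 10, 14, 18, 22, 26, 4]
i=6: 4<26, seq[6] = 26+4 = 30 → [6, 10, 14, 18, 22, 26, 30]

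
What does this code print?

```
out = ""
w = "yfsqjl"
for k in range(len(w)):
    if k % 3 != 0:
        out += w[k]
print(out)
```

fsjl

k=0: skip
k=1: add 'f' → 'f'
k=2: add 's' → 'fs'
k=3: skip
k=4: add 'j' → 'fsj'
k=5: add 'l' → 'fsjl'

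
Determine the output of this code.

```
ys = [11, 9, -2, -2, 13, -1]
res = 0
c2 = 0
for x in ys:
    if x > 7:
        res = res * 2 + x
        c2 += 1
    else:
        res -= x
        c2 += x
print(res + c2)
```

x=11: >7, res = 0*2+11 = 11; c2=1
x=9: >7, res = 11*2+9 = 31; c2=2
x=-2: not >7, res = 31-(-2) = 33; c2=0
x=-2: not >7, res = 33-(-2) = 35; c2=-2
x=13: >7, res = 35*2+13 = 83; c2=-1
x=-1: not >7, res = 83-(-1) = 84; c2=-2
res+c2 = 84+(-2) = 82

82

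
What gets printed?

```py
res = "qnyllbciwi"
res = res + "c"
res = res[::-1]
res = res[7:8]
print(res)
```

+ 'c' → 'qnyllbciwic'
reverse → 'ciwicbllynq'
slice [7:8] → 'l'

l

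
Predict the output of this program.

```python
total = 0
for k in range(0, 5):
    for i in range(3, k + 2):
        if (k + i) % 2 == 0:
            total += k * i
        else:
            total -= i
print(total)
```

10

k=2,i=3: odd sum, total = 0-3 = -3
k=3,i=3: even sum, total = (-3)+9 = 6
k=3,i=4: odd sum, total = 6-4 = 2
k=4,i=3: odd sum, total = 2-3 = -1
k=4,i=4: even sum, total = (-1)+16 = 15
k=4,i=5: odd sum, total = 15-5 = 10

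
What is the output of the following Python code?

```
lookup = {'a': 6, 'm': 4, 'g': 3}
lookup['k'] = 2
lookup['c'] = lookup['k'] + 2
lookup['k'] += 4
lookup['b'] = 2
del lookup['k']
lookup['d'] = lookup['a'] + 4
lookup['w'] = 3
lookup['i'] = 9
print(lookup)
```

lookup['k'] = 2 → {'a': 6, 'm': 4, 'g': 3, 'k': 2}
lookup['c'] = lookup['k']+2 = 4 → {'a': 6, 'm': 4, 'g': 3, 'k': 2, 'c': 4}
lookup['k'] = 2+4 = 6 → {'a': 6, 'm': 4, 'g': 3, 'k': 6, 'c': 4}
lookup['b'] = 2 → {'a': 6, 'm': 4, 'g': 3, 'k': 6, 'c': 4, 'b': 2}
del 'k' → {'a': 6, 'm': 4, 'g': 3, 'c': 4, 'b': 2}
lookup['d'] = lookup['a']+4 = 10 → {'a': 6, 'm': 4, 'g': 3, 'c': 4, 'b': 2, 'd': 10}
lookup['w'] = 3 → {'a': 6, 'm': 4, 'g': 3, 'c': 4, 'b': 2, 'd': 10, 'w': 3}
lookup['i'] = 9 → {'a': 6, 'm': 4, 'g': 3, 'c': 4, 'b': 2, 'd': 10, 'w': 3, 'i': 9}

{'a': 6, 'm': 4, 'g': 3, 'c': 4, 'b': 2, 'd': 10, 'w': 3, 'i': 9}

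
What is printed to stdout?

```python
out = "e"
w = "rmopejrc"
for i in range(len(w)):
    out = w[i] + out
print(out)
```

i=0: prepend 'r' → 're'
i=1: prepend 'm' → 'mre'
i=2: prepend 'o' → 'omre'
i=3: prepend 'p' → 'pomre'
i=4: prepend 'e' → 'epomre'
i=5: prepend 'j' → 'jepomre'
i=6: prepend 'r' → 'rjepomre'
i=7: prepend 'c' → 'crjepomre'

crjepomre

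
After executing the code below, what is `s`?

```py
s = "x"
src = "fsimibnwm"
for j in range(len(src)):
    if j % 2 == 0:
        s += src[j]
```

'xfiinm'

j=0: add 'f' → 'xf'
j=1: skip
j=2: add 'i' → 'xfi'
j=3: skip
j=4: add 'i' → 'xfii'
j=5: skip
j=6: add 'n' → 'xfiin'
j=7: skip
j=8: add 'm' → 'xfiinm'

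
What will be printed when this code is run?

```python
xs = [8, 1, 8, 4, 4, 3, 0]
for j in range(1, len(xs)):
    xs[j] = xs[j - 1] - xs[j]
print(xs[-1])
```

j=1: xs[1] = 8-1 = 7 → [8, 7, 8, 4, 4, 3, 0]
j=2: xs[2] = 7-8 = -1 → [8, 7, -1, 4, 4, 3, 0]
j=3: xs[3] = (-1)-4 = -5 → [8, 7, -1, -5, 4, 3, 0]
j=4: xs[4] = (-5)-4 = -9 → [8, 7, -1, -5, -9, 3, 0]
j=5: xs[5] = (-9)-3 = -12 → [8, 7, -1, -5, -9, -12, 0]
j=6: xs[6] = (-12)-0 = -12 → [8, 7, -1, -5, -9, -12, -12]

-12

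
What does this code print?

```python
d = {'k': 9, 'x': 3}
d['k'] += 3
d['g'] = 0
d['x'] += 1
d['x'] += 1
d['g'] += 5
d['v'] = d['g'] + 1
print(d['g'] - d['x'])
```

d['k'] = 9+3 = 12 → {'k': 12, 'x': 3}
d['g'] = 0 → {'k': 12, 'x': 3, 'g': 0}
d['x'] = 3+1 = 4 → {'k': 12, 'x': 4, 'g': 0}
d['x'] = 4+1 = 5 → {'k': 12, 'x': 5, 'g': 0}
d['g'] = 0+5 = 5 → {'k': 12, 'x': 5, 'g': 5}
d['v'] = d['g']+1 = 6 → {'k': 12, 'x': 5, 'g': 5, 'v': 6}
d['g']-d['x'] = 5-5 = 0

0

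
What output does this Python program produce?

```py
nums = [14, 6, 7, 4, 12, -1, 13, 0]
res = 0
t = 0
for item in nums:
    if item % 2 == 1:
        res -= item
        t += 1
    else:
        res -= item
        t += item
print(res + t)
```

-16

item=14: not odd, res = 0-14 = -14; t=14
item=6: not odd, res = (-14)-6 = -20; t=20
item=7: odd, res = (-20)-7 = -27; t=21
item=4: not odd, res = (-27)-4 = -31; t=25
item=12: not odd, res = (-31)-12 = -43; t=37
item=-1: odd, res = (-43)-(-1) = -42; t=38
item=13: odd, res = (-42)-13 = -55; t=39
item=0: not odd, res = (-55)-0 = -55; t=39
res+t = (-55)+39 = -16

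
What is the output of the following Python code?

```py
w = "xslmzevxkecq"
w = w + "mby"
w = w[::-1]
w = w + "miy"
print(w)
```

+ 'mby' → 'xslmzevxkecqmby'
reverse → 'ybmqcekxvezmlsx'
+ 'miy' → 'ybmqcekxvezmlsxmiy'

ybmqcekxvezmlsxmiy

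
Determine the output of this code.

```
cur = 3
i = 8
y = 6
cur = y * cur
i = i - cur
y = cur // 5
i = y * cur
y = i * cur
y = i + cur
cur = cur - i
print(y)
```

72

cur = 6*3 = 18
i = 8-18 = -10
y = 18//5 = 3
i = 3*18 = 54
y = 54*18 = 972
y = 54+18 = 72
cur = 18-54 = -36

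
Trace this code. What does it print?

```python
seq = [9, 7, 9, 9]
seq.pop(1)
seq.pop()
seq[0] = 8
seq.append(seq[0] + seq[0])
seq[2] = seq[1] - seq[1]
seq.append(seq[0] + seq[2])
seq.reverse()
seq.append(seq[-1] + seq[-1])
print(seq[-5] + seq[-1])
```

pop(1) removes 7 → [9, 9, 9]
pop() removes 9 → [9, 9]
seq[0] = 8 → [8, 9]
append seq[0]+seq[0] = 8+8 = 16 → [8, 9, 16]
seq[2] = seq[1]-seq[1] = 9-9 = 0 → [8, 9, 0]
append seq[0]+seq[2] = 8+0 = 8 → [8, 9, 0, 8]
reverse → [8, 0, 9, 8]
append seq[-1]+seq[-1] = 8+8 = 16 → [8, 0, 9, 8, 16]
seq[-5]+seq[-1] = 8+16 = 24

24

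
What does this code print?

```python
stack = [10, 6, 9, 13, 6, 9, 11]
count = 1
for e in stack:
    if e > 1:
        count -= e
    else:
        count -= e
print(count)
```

e=10: >1, count = 1-10 = -9
e=6: >1, count = (-9)-6 = -15
e=9: >1, count = (-15)-9 = -24
e=13: >1, count = (-24)-13 = -37
e=6: >1, count = (-37)-6 = -43
e=9: >1, count = (-43)-9 = -52
e=11: >1, count = (-52)-11 = -63

-63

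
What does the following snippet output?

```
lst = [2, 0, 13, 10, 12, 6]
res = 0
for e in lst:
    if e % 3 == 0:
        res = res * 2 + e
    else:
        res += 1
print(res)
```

46

e=2: not %3==0, res = 0+1 = 1
e=0: %3==0, res = 1*2+0 = 2
e=13: not %3==0, res = 2+1 = 3
e=10: not %3==0, res = 3+1 = 4
e=12: %3==0, res = 4*2+12 = 20
e=6: %3==0, res = 20*2+6 = 46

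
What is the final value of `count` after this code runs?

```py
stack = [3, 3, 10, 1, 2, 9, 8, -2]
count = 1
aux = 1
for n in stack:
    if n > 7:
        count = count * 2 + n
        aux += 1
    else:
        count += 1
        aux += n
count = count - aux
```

88

n=3: not >7, count = 1+1 = 2; aux=4
n=3: not >7, count = 2+1 = 3; aux=7
n=10: >7, count = 3*2+10 = 16; aux=8
n=1: not >7, count = 16+1 = 17; aux=9
n=2: not >7, count = 17+1 = 18; aux=11
n=9: >7, count = 18*2+9 = 45; aux=12
n=8: >7, count = 45*2+8 = 98; aux=13
n=-2: not >7, count = 98+1 = 99; aux=11
count-aux = 99-11 = 88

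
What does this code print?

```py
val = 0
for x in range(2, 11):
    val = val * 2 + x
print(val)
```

x=2: val = 0*2+2 = 2
x=3: val = 2*2+3 = 7
x=4: val = 7*2+4 = 18
x=5: val = 18*2+5 = 41
x=6: val = 41*2+6 = 88
x=7: val = 88*2+7 = 183
x=8: val = 183*2+8 = 374
x=9: val = 374*2+9 = 757
x=10: val = 757*2+10 = 1524

1524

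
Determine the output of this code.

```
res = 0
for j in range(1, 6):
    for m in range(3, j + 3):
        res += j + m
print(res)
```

120

j=1,m=3: res = 0+4 = 4
j=2,m=3: res = 4+5 = 9
j=2,m=4: res = 9+6 = 15
j=3,m=3: res = 15+6 = 21
j=3,m=4: res = 21+7 = 28
j=3,m=5: res = 28+8 = 36
j=4,m=3: res = 36+7 = 43
j=4,m=4: res = 43+8 = 51
j=4,m=5: res = 51+9 = 60
j=4,m=6: res = 60+10 = 70
j=5,m=3: res = 70+8 = 78
j=5,m=4: res = 78+9 = 87
j=5,m=5: res = 87+10 = 97
j=5,m=6: res = 97+11 = 108
j=5,m=7: res = 108+12 = 120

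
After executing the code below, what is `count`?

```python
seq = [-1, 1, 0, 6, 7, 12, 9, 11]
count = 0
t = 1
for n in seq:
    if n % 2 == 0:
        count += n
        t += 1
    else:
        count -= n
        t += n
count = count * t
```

n=-1: not even, count = 0-(-1) = 1; t=0
n=1: not even, count = 1-1 = 0; t=1
n=0: even, count = 0+0 = 0; t=2
n=6: even, count = 0+6 = 6; t=3
n=7: not even, count = 6-7 = -1; t=10
n=12: even, count = (-1)+12 = 11; t=11
n=9: not even, count = 11-9 = 2; t=20
n=11: not even, count = 2-11 = -9; t=31
count*t = (-9)*31 = -279

-279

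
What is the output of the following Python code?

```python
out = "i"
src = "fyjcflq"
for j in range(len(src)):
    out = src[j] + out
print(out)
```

j=0: prepend 'f' → 'fi'
j=1: prepend 'y' → 'yfi'
j=2: prepend 'j' → 'jyfi'
j=3: prepend 'c' → 'cjyfi'
j=4: prepend 'f' → 'fcjyfi'
j=5: prepend 'l' → 'lfcjyfi'
j=6: prepend 'q' → 'qlfcjyfi'

qlfcjyfi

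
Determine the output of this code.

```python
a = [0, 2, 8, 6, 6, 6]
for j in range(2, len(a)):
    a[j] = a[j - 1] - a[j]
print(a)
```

[0, 2, -6, -12, -18, -24]

j=2: a[2] = 2-8 = -6 → [0, 2, -6, 6, 6, 6]
j=3: a[3] = (-6)-6 = -12 → [0, 2, -6, -12, 6, 6]
j=4: a[4] = (-12)-6 = -18 → [0, 2, -6, -12, -18, 6]
j=5: a[5] = (-18)-6 = -24 → [0, 2, -6, -12, -18, -24]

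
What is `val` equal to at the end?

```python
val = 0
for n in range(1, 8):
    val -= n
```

n=1: val = 0-1 = -1
n=2: val = (-1)-2 = -3
n=3: val = (-3)-3 = -6
n=4: val = (-6)-4 = -10
n=5: val = (-10)-5 = -15
n=6: val = (-15)-6 = -21
n=7: val = (-21)-7 = -28

-28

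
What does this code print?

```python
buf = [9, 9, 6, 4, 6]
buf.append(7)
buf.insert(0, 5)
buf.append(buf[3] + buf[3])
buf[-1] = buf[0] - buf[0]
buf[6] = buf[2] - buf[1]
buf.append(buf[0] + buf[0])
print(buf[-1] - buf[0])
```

append 7 → [9, 9, 6, 4, 6, 7]
insert 5 at 0 → [5, 9, 9, 6, 4, 6, 7]
append buf[3]+buf[3] = 6+6 = 12 → [5, 9, 9, 6, 4, 6, 7, 12]
buf[-1] = buf[0]-buf[0] = 5-5 = 0 → [5, 9, 9, 6, 4, 6, 7, 0]
buf[6] = buf[2]-buf[1] = 9-9 = 0 → [5, 9, 9, 6, 4, 6, 0, 0]
append buf[0]+buf[0] = 5+5 = 10 → [5, 9, 9, 6, 4, 6, 0, 0, 10]
buf[-1]-buf[0] = 10-5 = 5

5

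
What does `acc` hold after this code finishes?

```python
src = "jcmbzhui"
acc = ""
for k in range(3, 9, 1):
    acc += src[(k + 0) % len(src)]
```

'bzhuij'

k=3: add src[3]='b' → 'b'
k=4: add src[4]='z' → 'bz'
k=5: add src[5]='h' → 'bzh'
k=6: add src[6]='u' → 'bzhu'
k=7: add src[7]='i' → 'bzhui'
k=8: add src[0]='j' → 'bzhuij'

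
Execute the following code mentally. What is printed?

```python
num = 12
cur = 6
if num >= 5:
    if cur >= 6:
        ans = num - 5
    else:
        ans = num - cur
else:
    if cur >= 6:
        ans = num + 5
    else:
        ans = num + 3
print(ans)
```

7

num=12, cur=6
num >= 5 is True; cur >= 6 is True
→ ans = num - 5 = 7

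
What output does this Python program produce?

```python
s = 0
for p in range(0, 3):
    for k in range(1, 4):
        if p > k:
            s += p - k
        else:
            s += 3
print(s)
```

p=0,k=1: not 0>1, s = 0+3 = 3
p=0,k=2: not 0>2, s = 3+3 = 6
p=0,k=3: not 0>3, s = 6+3 = 9
p=1,k=1: not 1>1, s = 9+3 = 12
p=1,k=2: not 1>2, s = 12+3 = 15
p=1,k=3: not 1>3, s = 15+3 = 18
p=2,k=1: 2>1, s = 18+1 = 19
p=2,k=2: not 2>2, s = 19+3 = 22
p=2,k=3: not 2>3, s = 22+3 = 25

25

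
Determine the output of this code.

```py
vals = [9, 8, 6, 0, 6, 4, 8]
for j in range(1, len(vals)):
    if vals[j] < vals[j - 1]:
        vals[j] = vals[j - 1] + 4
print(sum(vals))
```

j=1: 8<9, vals[1] = 9+4 = 13 → [9, 13, 6, 0, 6, 4, 8]
j=2: 6<13, vals[2] = 13+4 = 17 → [9, 13, 17, 0, 6, 4, 8]
j=3: 0<17, vals[3] = 17+4 = 21 → [9, 13, 17, 21, 6, 4, 8]
j=4: 6<21, vals[4] = 21+4 = 25 → [9, 13, 17, 21, 25, 4, 8]
j=5: 4<25, vals[5] = 25+4 = 29 → [9, 13, 17, 21, 25, 29, 8]
j=6: 8<29, vals[6] = 29+4 = 33 → [9, 13, 17, 21, 25, 29, 33]
sum = 147

147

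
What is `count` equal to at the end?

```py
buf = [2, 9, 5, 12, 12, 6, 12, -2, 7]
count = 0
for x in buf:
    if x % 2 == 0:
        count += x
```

42

x=2: even, count = 0+2 = 2
x=9: not even
x=5: not even
x=12: even, count = 2+12 = 14
x=12: even, count = 14+12 = 26
x=6: even, count = 26+6 = 32
x=12: even, count = 32+12 = 44
x=-2: even, count = 44+(-2) = 42
x=7: not even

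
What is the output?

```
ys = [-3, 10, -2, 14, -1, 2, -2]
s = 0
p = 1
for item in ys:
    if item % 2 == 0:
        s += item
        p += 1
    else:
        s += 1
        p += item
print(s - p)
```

item=-3: not even, s = 0+1 = 1; p=-2
item=10: even, s = 1+10 = 11; p=-1
item=-2: even, s = 11+(-2) = 9; p=0
item=14: even, s = 9+14 = 23; p=1
item=-1: not even, s = 23+1 = 24; p=0
item=2: even, s = 24+2 = 26; p=1
item=-2: even, s = 26+(-2) = 24; p=2
s-p = 24-2 = 22

22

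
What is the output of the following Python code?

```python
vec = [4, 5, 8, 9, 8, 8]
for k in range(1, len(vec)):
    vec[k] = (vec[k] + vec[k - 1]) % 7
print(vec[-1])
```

k=1: vec[1] = (5+4)%7 = 2 → [4, 2, 8, 9, 8, 8]
k=2: vec[2] = (8+2)%7 = 3 → [4, 2, 3, 9, 8, 8]
k=3: vec[3] = (9+3)%7 = 5 → [4, 2, 3, 5, 8, 8]
k=4: vec[4] = (8+5)%7 = 6 → [4, 2, 3, 5, 6, 8]
k=5: vec[5] = (8+6)%7 = 0 → [4, 2, 3, 5, 6, 0]

0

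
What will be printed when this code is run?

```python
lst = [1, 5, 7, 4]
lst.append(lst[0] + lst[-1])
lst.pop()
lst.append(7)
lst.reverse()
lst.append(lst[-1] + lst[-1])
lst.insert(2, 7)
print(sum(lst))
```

append lst[0]+lst[-1] = 1+4 = 5 → [1, 5, 7, 4, 5]
pop() removes 5 → [1, 5, 7, 4]
append 7 → [1, 5, 7, 4, 7]
reverse → [7, 4, 7, 5, 1]
append lst[-1]+lst[-1] = 1+1 = 2 → [7, 4, 7, 5, 1, 2]
insert 7 at 2 → [7, 4, 7, 7, 5, 1, 2]
sum = 33

33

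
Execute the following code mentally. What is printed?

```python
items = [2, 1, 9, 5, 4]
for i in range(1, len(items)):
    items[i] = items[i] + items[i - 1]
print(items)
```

i=1: items[1] = 1+2 = 3 → [2, 3, 9, 5, 4]
i=2: items[2] = 9+3 = 12 → [2, 3, 12, 5, 4]
i=3: items[3] = 5+12 = 17 → [2, 3, 12, 17, 4]
i=4: items[4] = 4+17 = 21 → [2, 3, 12, 17, 21]

[2, 3, 12, 17, 21]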